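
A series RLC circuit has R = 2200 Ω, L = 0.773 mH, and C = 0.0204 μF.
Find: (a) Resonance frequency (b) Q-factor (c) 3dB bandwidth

Step 1 — Resonance condition Im(Z)=0 gives ω₀ = 1/√(LC).
Step 2 — ω₀ = 1/√(0.000773·2.04e-08) = 2.518e+05 rad/s.
Step 3 — f₀ = ω₀/(2π) = 4.008e+04 Hz.
Step 4 — Series Q: Q = ω₀L/R = 2.518e+05·0.000773/2200 = 0.08848.
Step 5 — 3dB bandwidth: Δω = ω₀/Q = 2.846e+06 rad/s; BW = Δω/(2π) = 4.53e+05 Hz.

(a) f₀ = 4.008e+04 Hz  (b) Q = 0.08848  (c) BW = 4.53e+05 Hz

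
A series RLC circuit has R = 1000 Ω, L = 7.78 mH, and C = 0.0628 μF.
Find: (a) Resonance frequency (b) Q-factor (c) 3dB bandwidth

Step 1 — Resonance: ω₀ = 1/√(LC) = 1/√(0.00778·6.28e-08) = 4.524e+04 rad/s.
Step 2 — f₀ = ω₀/(2π) = 7200 Hz.
Step 3 — Series Q: Q = ω₀L/R = 4.524e+04·0.00778/1000 = 0.352.
Step 4 — Bandwidth: Δω = ω₀/Q = 1.285e+05 rad/s; BW = Δω/(2π) = 2.046e+04 Hz.

(a) f₀ = 7200 Hz  (b) Q = 0.352  (c) BW = 2.046e+04 Hz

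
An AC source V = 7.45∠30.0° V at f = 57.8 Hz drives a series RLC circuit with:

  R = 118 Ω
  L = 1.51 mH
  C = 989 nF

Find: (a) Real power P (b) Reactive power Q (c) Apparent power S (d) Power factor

Step 1 — Angular frequency: ω = 2π·f = 2π·57.8 = 363.2 rad/s.
Step 2 — Component impedances:
  R: Z = R = 118 Ω
  L: Z = jωL = j·363.2·0.00151 = 0 + j0.5484 Ω
  C: Z = 1/(jωC) = -j/(ω·C) = 0 - j2784 Ω
Step 3 — Series combination: Z_total = R + L + C = 118 - j2784 Ω = 2786∠-87.6° Ω.
Step 4 — Source phasor: V = 7.45∠30.0° V = 6.452 + j3.725 V.
Step 5 — Current: I = V / Z = -0.001238 + j0.00237 A = 0.002674∠117.6° A.
Step 6 — Complex power: S = V·I* = 0.0008437 - j0.0199 VA.
Step 7 — Real power: P = Re(S) = 0.0008437 W.
Step 8 — Reactive power: Q = Im(S) = -0.0199 VAR.
Step 9 — Apparent power: |S| = 0.01992 VA.
Step 10 — Power factor: PF = P/|S| = 0.04235 (leading).

(a) P = 0.0008437 W  (b) Q = -0.0199 VAR  (c) S = 0.01992 VA  (d) PF = 0.04235 (leading)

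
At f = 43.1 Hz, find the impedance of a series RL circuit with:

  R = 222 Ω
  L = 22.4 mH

Step 1 — Angular frequency: ω = 2π·f = 2π·43.1 = 270.8 rad/s.
Step 2 — Component impedances:
  R: Z = R = 222 Ω
  L: Z = jωL = j·270.8·0.0224 = 0 + j6.066 Ω
Step 3 — Series combination: Z_total = R + L = 222 + j6.066 Ω = 222.1∠1.6° Ω.

Z = 222 + j6.066 Ω = 222.1∠1.6° Ω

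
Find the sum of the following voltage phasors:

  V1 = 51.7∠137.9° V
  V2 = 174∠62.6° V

Step 1 — Convert each phasor to rectangular form:
  V1 = 51.7·(cos(137.9°) + j·sin(137.9°)) = -38.36 + j34.66 V
  V2 = 174·(cos(62.6°) + j·sin(62.6°)) = 80.07 + j154.5 V
Step 2 — Sum components: V_total = 41.71 + j189.1 V.
Step 3 — Convert to polar: |V_total| = 193.7 V, ∠V_total = 77.6°.

V_total = 193.7∠77.6° V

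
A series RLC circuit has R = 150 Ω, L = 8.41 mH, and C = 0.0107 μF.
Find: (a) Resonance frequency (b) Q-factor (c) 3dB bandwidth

Step 1 — Resonance: ω₀ = 1/√(LC) = 1/√(0.00841·1.07e-08) = 1.054e+05 rad/s.
Step 2 — f₀ = ω₀/(2π) = 1.678e+04 Hz.
Step 3 — Series Q: Q = ω₀L/R = 1.054e+05·0.00841/150 = 5.91.
Step 4 — Bandwidth: Δω = ω₀/Q = 1.784e+04 rad/s; BW = Δω/(2π) = 2839 Hz.

(a) f₀ = 1.678e+04 Hz  (b) Q = 5.91  (c) BW = 2839 Hz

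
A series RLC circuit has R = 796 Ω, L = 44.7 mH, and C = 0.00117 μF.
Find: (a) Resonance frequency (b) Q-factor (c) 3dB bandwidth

Step 1 — Resonance condition Im(Z)=0 gives ω₀ = 1/√(LC).
Step 2 — ω₀ = 1/√(0.0447·1.17e-09) = 1.383e+05 rad/s.
Step 3 — f₀ = ω₀/(2π) = 2.201e+04 Hz.
Step 4 — Series Q: Q = ω₀L/R = 1.383e+05·0.0447/796 = 7.765.
Step 5 — 3dB bandwidth: Δω = ω₀/Q = 1.781e+04 rad/s; BW = Δω/(2π) = 2834 Hz.

(a) f₀ = 2.201e+04 Hz  (b) Q = 7.765  (c) BW = 2834 Hz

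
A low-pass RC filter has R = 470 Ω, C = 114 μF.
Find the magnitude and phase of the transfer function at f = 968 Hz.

Step 1 — Angular frequency: ω = 2π·968 = 6082 rad/s.
Step 2 — Transfer function: H(jω) = 1/(1 + jωRC).
Step 3 — Denominator: 1 + jωRC = 1 + j·6082·470·0.000114 = 1 + j325.9.
Step 4 — H = 9.416e-06 - j0.003069.
Step 5 — Magnitude: |H| = 0.003069 (-50.3 dB); phase: φ = -89.8°.

|H| = 0.003069 (-50.3 dB), φ = -89.8°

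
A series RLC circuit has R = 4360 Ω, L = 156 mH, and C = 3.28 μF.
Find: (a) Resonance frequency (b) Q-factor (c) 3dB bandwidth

Step 1 — Resonance condition Im(Z)=0 gives ω₀ = 1/√(LC).
Step 2 — ω₀ = 1/√(0.156·3.28e-06) = 1398 rad/s.
Step 3 — f₀ = ω₀/(2π) = 222.5 Hz.
Step 4 — Series Q: Q = ω₀L/R = 1398·0.156/4360 = 0.05002.
Step 5 — 3dB bandwidth: Δω = ω₀/Q = 2.795e+04 rad/s; BW = Δω/(2π) = 4448 Hz.

(a) f₀ = 222.5 Hz  (b) Q = 0.05002  (c) BW = 4448 Hz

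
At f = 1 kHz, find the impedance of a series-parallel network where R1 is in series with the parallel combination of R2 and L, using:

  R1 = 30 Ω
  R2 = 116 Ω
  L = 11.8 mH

Step 1 — Angular frequency: ω = 2π·f = 2π·1000 = 6283 rad/s.
Step 2 — Component impedances:
  R1: Z = R = 30 Ω
  R2: Z = R = 116 Ω
  L: Z = jωL = j·6283·0.0118 = 0 + j74.14 Ω
Step 3 — Parallel branch: R2 || L = 1/(1/R2 + 1/L) = 33.64 + j52.64 Ω.
Step 4 — Series with R1: Z_total = R1 + (R2 || L) = 63.64 + j52.64 Ω = 82.59∠39.6° Ω.

Z = 63.64 + j52.64 Ω = 82.59∠39.6° Ω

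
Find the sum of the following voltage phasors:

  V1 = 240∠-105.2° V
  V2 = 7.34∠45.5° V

Step 1 — Convert each phasor to rectangular form:
  V1 = 240·(cos(-105.2°) + j·sin(-105.2°)) = -62.93 - j231.6 V
  V2 = 7.34·(cos(45.5°) + j·sin(45.5°)) = 5.145 + j5.235 V
Step 2 — Sum components: V_total = -57.78 - j226.4 V.
Step 3 — Convert to polar: |V_total| = 233.6 V, ∠V_total = -104.3°.

V_total = 233.6∠-104.3° V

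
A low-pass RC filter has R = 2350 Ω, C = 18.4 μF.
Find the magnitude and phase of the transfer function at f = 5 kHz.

Step 1 — Angular frequency: ω = 2π·5000 = 3.142e+04 rad/s.
Step 2 — Transfer function: H(jω) = 1/(1 + jωRC).
Step 3 — Denominator: 1 + jωRC = 1 + j·3.142e+04·2350·1.84e-05 = 1 + j1358.
Step 4 — H = 5.419e-07 - j0.0007361.
Step 5 — Magnitude: |H| = 0.0007361 (-62.7 dB); phase: φ = -90.0°.

|H| = 0.0007361 (-62.7 dB), φ = -90.0°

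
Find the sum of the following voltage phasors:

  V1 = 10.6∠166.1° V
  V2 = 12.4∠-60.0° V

Step 1 — Convert each phasor to rectangular form:
  V1 = 10.6·(cos(166.1°) + j·sin(166.1°)) = -10.29 + j2.546 V
  V2 = 12.4·(cos(-60.0°) + j·sin(-60.0°)) = 6.2 - j10.74 V
Step 2 — Sum components: V_total = -4.09 - j8.192 V.
Step 3 — Convert to polar: |V_total| = 9.156 V, ∠V_total = -116.5°.

V_total = 9.156∠-116.5° V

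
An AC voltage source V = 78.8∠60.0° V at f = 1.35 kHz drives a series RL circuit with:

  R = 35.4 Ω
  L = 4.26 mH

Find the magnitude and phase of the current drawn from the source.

Step 1 — Angular frequency: ω = 2π·f = 2π·1350 = 8482 rad/s.
Step 2 — Component impedances:
  R: Z = R = 35.4 Ω
  L: Z = jωL = j·8482·0.00426 = 0 + j36.13 Ω
Step 3 — Series combination: Z_total = R + L = 35.4 + j36.13 Ω = 50.59∠45.6° Ω.
Step 4 — Source phasor: V = 78.8∠60.0° V = 39.4 + j68.24 V.
Step 5 — Ohm's law: I = V / Z_total = (39.4 + j68.24) / (35.4 + j36.13) = 1.509 + j0.3877 A.
Step 6 — Convert to polar: |I| = 1.558 A, ∠I = 14.4°.

I = 1.558∠14.4° A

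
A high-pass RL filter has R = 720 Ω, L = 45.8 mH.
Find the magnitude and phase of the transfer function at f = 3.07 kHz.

Step 1 — Angular frequency: ω = 2π·3070 = 1.929e+04 rad/s.
Step 2 — Transfer function: H(jω) = jωL/(R + jωL).
Step 3 — Numerator jωL = j·883.5; denominator R + jωL = 720 + j883.5.
Step 4 — H = 0.6009 + j0.4897.
Step 5 — Magnitude: |H| = 0.7752 (-2.2 dB); phase: φ = 39.2°.

|H| = 0.7752 (-2.2 dB), φ = 39.2°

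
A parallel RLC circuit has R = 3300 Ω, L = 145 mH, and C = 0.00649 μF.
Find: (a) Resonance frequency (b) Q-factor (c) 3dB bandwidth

Step 1 — Resonance: ω₀ = 1/√(LC) = 1/√(0.145·6.49e-09) = 3.26e+04 rad/s.
Step 2 — f₀ = ω₀/(2π) = 5188 Hz.
Step 3 — Parallel Q: Q = R/(ω₀L) = 3300/(3.26e+04·0.145) = 0.6982.
Step 4 — Bandwidth: Δω = ω₀/Q = 4.669e+04 rad/s; BW = Δω/(2π) = 7431 Hz.

(a) f₀ = 5188 Hz  (b) Q = 0.6982  (c) BW = 7431 Hz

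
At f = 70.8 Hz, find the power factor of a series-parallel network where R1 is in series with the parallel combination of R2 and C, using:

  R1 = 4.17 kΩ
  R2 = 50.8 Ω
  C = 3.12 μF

Step 1 — Angular frequency: ω = 2π·f = 2π·70.8 = 444.8 rad/s.
Step 2 — Component impedances:
  R1: Z = R = 4170 Ω
  R2: Z = R = 50.8 Ω
  C: Z = 1/(jωC) = -j/(ω·C) = 0 - j720.5 Ω
Step 3 — Parallel branch: R2 || C = 1/(1/R2 + 1/C) = 50.55 - j3.564 Ω.
Step 4 — Series with R1: Z_total = R1 + (R2 || C) = 4221 - j3.564 Ω = 4221∠-0.0° Ω.
Step 5 — Power factor: PF = cos(φ) = Re(Z)/|Z| = 4221/4221 = 1.
Step 6 — Type: Im(Z) = -3.564 ⇒ leading (phase φ = -0.0°).

PF = 1 (leading, φ = -0.0°)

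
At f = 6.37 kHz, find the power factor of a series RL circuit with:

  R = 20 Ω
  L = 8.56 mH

Step 1 — Angular frequency: ω = 2π·f = 2π·6370 = 4.002e+04 rad/s.
Step 2 — Component impedances:
  R: Z = R = 20 Ω
  L: Z = jωL = j·4.002e+04·0.00856 = 0 + j342.6 Ω
Step 3 — Series combination: Z_total = R + L = 20 + j342.6 Ω = 343.2∠86.7° Ω.
Step 4 — Power factor: PF = cos(φ) = Re(Z)/|Z| = 20/343.2 = 0.05828.
Step 5 — Type: Im(Z) = 342.6 ⇒ lagging (phase φ = 86.7°).

PF = 0.05828 (lagging, φ = 86.7°)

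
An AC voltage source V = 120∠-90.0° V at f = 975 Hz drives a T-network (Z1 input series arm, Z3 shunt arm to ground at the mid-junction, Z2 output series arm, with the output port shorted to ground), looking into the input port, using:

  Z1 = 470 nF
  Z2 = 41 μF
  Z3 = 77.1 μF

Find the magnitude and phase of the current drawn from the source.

Step 1 — Angular frequency: ω = 2π·f = 2π·975 = 6126 rad/s.
Step 2 — Component impedances:
  Z1: Z = 1/(jωC) = -j/(ω·C) = 0 - j347.3 Ω
  Z2: Z = 1/(jωC) = -j/(ω·C) = 0 - j3.981 Ω
  Z3: Z = 1/(jωC) = -j/(ω·C) = 0 - j2.117 Ω
Step 3 — With the output port shorted to ground, the output series arm Z2 runs from the junction to ground; the shunt arm Z3 also runs from the junction to ground. They appear in parallel: Z3 || Z2 = 0 - j1.382 Ω.
Step 4 — Series with input arm Z1: Z_in = Z1 + (Z3 || Z2) = 0 - j348.7 Ω = 348.7∠-90.0° Ω.
Step 5 — Source phasor: V = 120∠-90.0° V = 0 - j120 V.
Step 6 — Ohm's law: I = V / Z_total = (0 - j120) / (0 - j348.7) = 0.3441 A.
Step 7 — Convert to polar: |I| = 0.3441 A, ∠I = 0.0°.

I = 0.3441∠0.0° A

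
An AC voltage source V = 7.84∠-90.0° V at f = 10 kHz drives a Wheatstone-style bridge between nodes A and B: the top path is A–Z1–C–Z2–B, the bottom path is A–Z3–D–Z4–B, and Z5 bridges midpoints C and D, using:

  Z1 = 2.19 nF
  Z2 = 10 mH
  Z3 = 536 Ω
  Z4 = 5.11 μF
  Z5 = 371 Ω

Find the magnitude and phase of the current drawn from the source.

Step 1 — Angular frequency: ω = 2π·f = 2π·1e+04 = 6.283e+04 rad/s.
Step 2 — Component impedances:
  Z1: Z = 1/(jωC) = -j/(ω·C) = 0 - j7267 Ω
  Z2: Z = jωL = j·6.283e+04·0.01 = 0 + j628.3 Ω
  Z3: Z = R = 536 Ω
  Z4: Z = 1/(jωC) = -j/(ω·C) = 0 - j3.115 Ω
  Z5: Z = R = 371 Ω
Step 3 — Bridge requires nodal analysis (the Z5 bridge couples midpoints C and D, so the two paths cannot be reduced to a simple series/parallel combination). Setting node B to ground and injecting 1 A at node A, the 3-node admittance system at A, C, D solves to V_A = Z_AB = 531.4 - j42.83 Ω = 533.1∠-4.6° Ω.
Step 4 — Source phasor: V = 7.84∠-90.0° V = 0 - j7.84 V.
Step 5 — Ohm's law: I = V / Z_total = (0 - j7.84) / (531.4 - j42.83) = 0.001182 - j0.01466 A.
Step 6 — Convert to polar: |I| = 0.01471 A, ∠I = -85.4°.

I = 0.01471∠-85.4° A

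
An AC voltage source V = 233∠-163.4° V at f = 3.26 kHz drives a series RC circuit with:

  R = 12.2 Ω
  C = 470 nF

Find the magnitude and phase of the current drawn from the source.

Step 1 — Angular frequency: ω = 2π·f = 2π·3260 = 2.048e+04 rad/s.
Step 2 — Component impedances:
  R: Z = R = 12.2 Ω
  C: Z = 1/(jωC) = -j/(ω·C) = 0 - j103.9 Ω
Step 3 — Series combination: Z_total = R + C = 12.2 - j103.9 Ω = 104.6∠-83.3° Ω.
Step 4 — Source phasor: V = 233∠-163.4° V = -223.3 - j66.57 V.
Step 5 — Ohm's law: I = V / Z_total = (-223.3 - j66.57) / (12.2 - j103.9) = 0.3831 - j2.195 A.
Step 6 — Convert to polar: |I| = 2.228 A, ∠I = -80.1°.

I = 2.228∠-80.1° A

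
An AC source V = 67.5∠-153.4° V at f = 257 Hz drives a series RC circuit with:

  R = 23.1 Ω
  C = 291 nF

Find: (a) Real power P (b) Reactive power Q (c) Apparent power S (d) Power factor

Step 1 — Angular frequency: ω = 2π·f = 2π·257 = 1615 rad/s.
Step 2 — Component impedances:
  R: Z = R = 23.1 Ω
  C: Z = 1/(jωC) = -j/(ω·C) = 0 - j2128 Ω
Step 3 — Series combination: Z_total = R + C = 23.1 - j2128 Ω = 2128∠-89.4° Ω.
Step 4 — Source phasor: V = 67.5∠-153.4° V = -60.36 - j30.22 V.
Step 5 — Current: I = V / Z = 0.01389 - j0.02851 A = 0.03172∠-64.0° A.
Step 6 — Complex power: S = V·I* = 0.02324 - j2.141 VA.
Step 7 — Real power: P = Re(S) = 0.02324 W.
Step 8 — Reactive power: Q = Im(S) = -2.141 VAR.
Step 9 — Apparent power: |S| = 2.141 VA.
Step 10 — Power factor: PF = P/|S| = 0.01085 (leading).

(a) P = 0.02324 W  (b) Q = -2.141 VAR  (c) S = 2.141 VA  (d) PF = 0.01085 (leading)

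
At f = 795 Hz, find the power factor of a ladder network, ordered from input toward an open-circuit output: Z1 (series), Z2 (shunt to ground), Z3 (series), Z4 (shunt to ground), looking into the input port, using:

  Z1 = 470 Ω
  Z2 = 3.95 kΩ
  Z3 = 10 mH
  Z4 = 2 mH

Step 1 — Angular frequency: ω = 2π·f = 2π·795 = 4995 rad/s.
Step 2 — Component impedances:
  Z1: Z = R = 470 Ω
  Z2: Z = R = 3950 Ω
  Z3: Z = jωL = j·4995·0.01 = 0 + j49.95 Ω
  Z4: Z = jωL = j·4995·0.002 = 0 + j9.99 Ω
Step 3 — Ladder network (open output): work backward from the far end, alternating series and parallel combinations. Z_in = 470.9 + j59.93 Ω = 474.7∠7.3° Ω.
Step 4 — Power factor: PF = cos(φ) = Re(Z)/|Z| = 470.9/474.7 = 0.992.
Step 5 — Type: Im(Z) = 59.93 ⇒ lagging (phase φ = 7.3°).

PF = 0.992 (lagging, φ = 7.3°)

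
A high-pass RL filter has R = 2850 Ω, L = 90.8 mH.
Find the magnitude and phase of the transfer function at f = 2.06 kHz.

Step 1 — Angular frequency: ω = 2π·2060 = 1.294e+04 rad/s.
Step 2 — Transfer function: H(jω) = jωL/(R + jωL).
Step 3 — Numerator jωL = j·1175; denominator R + jωL = 2850 + j1175.
Step 4 — H = 0.1453 + j0.3524.
Step 5 — Magnitude: |H| = 0.3812 (-8.4 dB); phase: φ = 67.6°.

|H| = 0.3812 (-8.4 dB), φ = 67.6°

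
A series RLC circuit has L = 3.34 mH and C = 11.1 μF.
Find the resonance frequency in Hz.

Step 1 — Resonance condition Im(Z)=0 gives ω₀ = 1/√(LC).
Step 2 — ω₀ = 1/√(0.00334·1.11e-05) = 5194 rad/s.
Step 3 — f₀ = ω₀/(2π) = 826.6 Hz.

f₀ = 826.6 Hz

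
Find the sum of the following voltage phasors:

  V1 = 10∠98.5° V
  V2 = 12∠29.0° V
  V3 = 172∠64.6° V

Step 1 — Convert each phasor to rectangular form:
  V1 = 10·(cos(98.5°) + j·sin(98.5°)) = -1.478 + j9.89 V
  V2 = 12·(cos(29.0°) + j·sin(29.0°)) = 10.5 + j5.818 V
  V3 = 172·(cos(64.6°) + j·sin(64.6°)) = 73.78 + j155.4 V
Step 2 — Sum components: V_total = 82.79 + j171.1 V.
Step 3 — Convert to polar: |V_total| = 190.1 V, ∠V_total = 64.2°.

V_total = 190.1∠64.2° V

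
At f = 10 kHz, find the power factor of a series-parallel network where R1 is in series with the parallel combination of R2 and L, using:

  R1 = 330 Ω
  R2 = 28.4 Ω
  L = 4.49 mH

Step 1 — Angular frequency: ω = 2π·f = 2π·1e+04 = 6.283e+04 rad/s.
Step 2 — Component impedances:
  R1: Z = R = 330 Ω
  R2: Z = R = 28.4 Ω
  L: Z = jωL = j·6.283e+04·0.00449 = 0 + j282.1 Ω
Step 3 — Parallel branch: R2 || L = 1/(1/R2 + 1/L) = 28.12 + j2.83 Ω.
Step 4 — Series with R1: Z_total = R1 + (R2 || L) = 358.1 + j2.83 Ω = 358.1∠0.5° Ω.
Step 5 — Power factor: PF = cos(φ) = Re(Z)/|Z| = 358.1/358.1 = 1.
Step 6 — Type: Im(Z) = 2.83 ⇒ lagging (phase φ = 0.5°).

PF = 1 (lagging, φ = 0.5°)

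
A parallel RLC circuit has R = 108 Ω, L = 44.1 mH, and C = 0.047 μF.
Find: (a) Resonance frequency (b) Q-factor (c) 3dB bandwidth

Step 1 — Resonance: ω₀ = 1/√(LC) = 1/√(0.0441·4.7e-08) = 2.197e+04 rad/s.
Step 2 — f₀ = ω₀/(2π) = 3496 Hz.
Step 3 — Parallel Q: Q = R/(ω₀L) = 108/(2.197e+04·0.0441) = 0.1115.
Step 4 — Bandwidth: Δω = ω₀/Q = 1.97e+05 rad/s; BW = Δω/(2π) = 3.135e+04 Hz.

(a) f₀ = 3496 Hz  (b) Q = 0.1115  (c) BW = 3.135e+04 Hz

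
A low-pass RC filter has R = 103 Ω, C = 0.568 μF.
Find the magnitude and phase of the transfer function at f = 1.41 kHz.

Step 1 — Angular frequency: ω = 2π·1410 = 8859 rad/s.
Step 2 — Transfer function: H(jω) = 1/(1 + jωRC).
Step 3 — Denominator: 1 + jωRC = 1 + j·8859·103·5.68e-07 = 1 + j0.5183.
Step 4 — H = 0.7882 - j0.4086.
Step 5 — Magnitude: |H| = 0.8878 (-1.0 dB); phase: φ = -27.4°.

|H| = 0.8878 (-1.0 dB), φ = -27.4°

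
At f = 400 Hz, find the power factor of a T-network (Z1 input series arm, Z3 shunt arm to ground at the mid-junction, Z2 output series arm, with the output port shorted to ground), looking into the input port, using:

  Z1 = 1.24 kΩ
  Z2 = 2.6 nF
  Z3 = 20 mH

Step 1 — Angular frequency: ω = 2π·f = 2π·400 = 2513 rad/s.
Step 2 — Component impedances:
  Z1: Z = R = 1240 Ω
  Z2: Z = 1/(jωC) = -j/(ω·C) = 0 - j1.53e+05 Ω
  Z3: Z = jωL = j·2513·0.02 = 0 + j50.27 Ω
Step 3 — With the output port shorted to ground, the output series arm Z2 runs from the junction to ground; the shunt arm Z3 also runs from the junction to ground. They appear in parallel: Z3 || Z2 = 0 + j50.28 Ω.
Step 4 — Series with input arm Z1: Z_in = Z1 + (Z3 || Z2) = 1240 + j50.28 Ω = 1241∠2.3° Ω.
Step 5 — Power factor: PF = cos(φ) = Re(Z)/|Z| = 1240/1241 = 0.9992.
Step 6 — Type: Im(Z) = 50.28 ⇒ lagging (phase φ = 2.3°).

PF = 0.9992 (lagging, φ = 2.3°)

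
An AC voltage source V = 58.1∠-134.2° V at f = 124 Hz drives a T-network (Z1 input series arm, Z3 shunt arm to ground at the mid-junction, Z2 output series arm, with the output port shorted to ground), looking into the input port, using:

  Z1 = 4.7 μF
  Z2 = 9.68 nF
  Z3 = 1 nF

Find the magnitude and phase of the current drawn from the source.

Step 1 — Angular frequency: ω = 2π·f = 2π·124 = 779.1 rad/s.
Step 2 — Component impedances:
  Z1: Z = 1/(jωC) = -j/(ω·C) = 0 - j273.1 Ω
  Z2: Z = 1/(jωC) = -j/(ω·C) = 0 - j1.326e+05 Ω
  Z3: Z = 1/(jωC) = -j/(ω·C) = 0 - j1.284e+06 Ω
Step 3 — With the output port shorted to ground, the output series arm Z2 runs from the junction to ground; the shunt arm Z3 also runs from the junction to ground. They appear in parallel: Z3 || Z2 = 0 - j1.202e+05 Ω.
Step 4 — Series with input arm Z1: Z_in = Z1 + (Z3 || Z2) = 0 - j1.205e+05 Ω = 1.205e+05∠-90.0° Ω.
Step 5 — Source phasor: V = 58.1∠-134.2° V = -40.51 - j41.65 V.
Step 6 — Ohm's law: I = V / Z_total = (-40.51 - j41.65) / (0 - j1.205e+05) = 0.0003458 - j0.0003363 A.
Step 7 — Convert to polar: |I| = 0.0004824 A, ∠I = -44.2°.

I = 0.0004824∠-44.2° A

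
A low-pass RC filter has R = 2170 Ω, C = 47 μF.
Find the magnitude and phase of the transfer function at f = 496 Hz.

Step 1 — Angular frequency: ω = 2π·496 = 3116 rad/s.
Step 2 — Transfer function: H(jω) = 1/(1 + jωRC).
Step 3 — Denominator: 1 + jωRC = 1 + j·3116·2170·4.7e-05 = 1 + j317.8.
Step 4 — H = 9.898e-06 - j0.003146.
Step 5 — Magnitude: |H| = 0.003146 (-50.0 dB); phase: φ = -89.8°.

|H| = 0.003146 (-50.0 dB), φ = -89.8°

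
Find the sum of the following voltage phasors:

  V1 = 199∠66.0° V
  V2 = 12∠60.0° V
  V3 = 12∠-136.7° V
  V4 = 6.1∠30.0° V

Step 1 — Convert each phasor to rectangular form:
  V1 = 199·(cos(66.0°) + j·sin(66.0°)) = 80.94 + j181.8 V
  V2 = 12·(cos(60.0°) + j·sin(60.0°)) = 6 + j10.39 V
  V3 = 12·(cos(-136.7°) + j·sin(-136.7°)) = -8.733 - j8.23 V
  V4 = 6.1·(cos(30.0°) + j·sin(30.0°)) = 5.283 + j3.05 V
Step 2 — Sum components: V_total = 83.49 + j187 V.
Step 3 — Convert to polar: |V_total| = 204.8 V, ∠V_total = 65.9°.

V_total = 204.8∠65.9° V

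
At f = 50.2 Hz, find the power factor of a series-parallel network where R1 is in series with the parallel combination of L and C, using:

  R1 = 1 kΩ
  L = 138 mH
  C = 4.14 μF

Step 1 — Angular frequency: ω = 2π·f = 2π·50.2 = 315.4 rad/s.
Step 2 — Component impedances:
  R1: Z = R = 1000 Ω
  L: Z = jωL = j·315.4·0.138 = 0 + j43.53 Ω
  C: Z = 1/(jωC) = -j/(ω·C) = 0 - j765.8 Ω
Step 3 — Parallel branch: L || C = 1/(1/L + 1/C) = 0 + j46.15 Ω.
Step 4 — Series with R1: Z_total = R1 + (L || C) = 1000 + j46.15 Ω = 1001∠2.6° Ω.
Step 5 — Power factor: PF = cos(φ) = Re(Z)/|Z| = 1000/1001.1 = 0.9989.
Step 6 — Type: Im(Z) = 46.15 ⇒ lagging (phase φ = 2.6°).

PF = 0.9989 (lagging, φ = 2.6°)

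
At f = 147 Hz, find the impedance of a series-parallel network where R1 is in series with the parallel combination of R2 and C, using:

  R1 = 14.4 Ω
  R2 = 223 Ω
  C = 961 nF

Step 1 — Angular frequency: ω = 2π·f = 2π·147 = 923.6 rad/s.
Step 2 — Component impedances:
  R1: Z = R = 14.4 Ω
  R2: Z = R = 223 Ω
  C: Z = 1/(jωC) = -j/(ω·C) = 0 - j1127 Ω
Step 3 — Parallel branch: R2 || C = 1/(1/R2 + 1/C) = 214.6 - j42.48 Ω.
Step 4 — Series with R1: Z_total = R1 + (R2 || C) = 229 - j42.48 Ω = 232.9∠-10.5° Ω.

Z = 229 - j42.48 Ω = 232.9∠-10.5° Ω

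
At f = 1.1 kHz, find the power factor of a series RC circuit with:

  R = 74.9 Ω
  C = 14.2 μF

Step 1 — Angular frequency: ω = 2π·f = 2π·1100 = 6912 rad/s.
Step 2 — Component impedances:
  R: Z = R = 74.9 Ω
  C: Z = 1/(jωC) = -j/(ω·C) = 0 - j10.19 Ω
Step 3 — Series combination: Z_total = R + C = 74.9 - j10.19 Ω = 75.59∠-7.7° Ω.
Step 4 — Power factor: PF = cos(φ) = Re(Z)/|Z| = 74.9/75.59 = 0.9909.
Step 5 — Type: Im(Z) = -10.19 ⇒ leading (phase φ = -7.7°).

PF = 0.9909 (leading, φ = -7.7°)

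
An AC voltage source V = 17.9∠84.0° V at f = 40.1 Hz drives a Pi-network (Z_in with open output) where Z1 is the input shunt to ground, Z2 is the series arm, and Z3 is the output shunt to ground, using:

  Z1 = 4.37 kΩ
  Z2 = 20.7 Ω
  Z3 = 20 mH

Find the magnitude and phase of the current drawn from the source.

Step 1 — Angular frequency: ω = 2π·f = 2π·40.1 = 252 rad/s.
Step 2 — Component impedances:
  Z1: Z = R = 4370 Ω
  Z2: Z = R = 20.7 Ω
  Z3: Z = jωL = j·252·0.02 = 0 + j5.039 Ω
Step 3 — With open output, the series arm Z2 and the output shunt Z3 appear in series to ground: Z2 + Z3 = 20.7 + j5.039 Ω.
Step 4 — Parallel with input shunt Z1: Z_in = Z1 || (Z2 + Z3) = 20.61 + j4.992 Ω = 21.2∠13.6° Ω.
Step 5 — Source phasor: V = 17.9∠84.0° V = 1.871 + j17.8 V.
Step 6 — Ohm's law: I = V / Z_total = (1.871 + j17.8) / (20.61 + j4.992) = 0.2834 + j0.7952 A.
Step 7 — Convert to polar: |I| = 0.8442 A, ∠I = 70.4°.

I = 0.8442∠70.4° A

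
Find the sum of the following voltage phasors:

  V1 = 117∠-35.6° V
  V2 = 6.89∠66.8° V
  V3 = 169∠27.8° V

Step 1 — Convert each phasor to rectangular form:
  V1 = 117·(cos(-35.6°) + j·sin(-35.6°)) = 95.13 - j68.11 V
  V2 = 6.89·(cos(66.8°) + j·sin(66.8°)) = 2.714 + j6.333 V
  V3 = 169·(cos(27.8°) + j·sin(27.8°)) = 149.5 + j78.82 V
Step 2 — Sum components: V_total = 247.3 + j17.04 V.
Step 3 — Convert to polar: |V_total| = 247.9 V, ∠V_total = 3.9°.

V_total = 247.9∠3.9° V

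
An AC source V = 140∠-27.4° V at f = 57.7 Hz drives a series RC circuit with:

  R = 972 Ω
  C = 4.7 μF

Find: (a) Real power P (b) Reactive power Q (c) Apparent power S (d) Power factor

Step 1 — Angular frequency: ω = 2π·f = 2π·57.7 = 362.5 rad/s.
Step 2 — Component impedances:
  R: Z = R = 972 Ω
  C: Z = 1/(jωC) = -j/(ω·C) = 0 - j586.9 Ω
Step 3 — Series combination: Z_total = R + C = 972 - j586.9 Ω = 1135∠-31.1° Ω.
Step 4 — Source phasor: V = 140∠-27.4° V = 124.3 - j64.43 V.
Step 5 — Current: I = V / Z = 0.123 + j0.008006 A = 0.1233∠3.7° A.
Step 6 — Complex power: S = V·I* = 14.78 - j8.922 VA.
Step 7 — Real power: P = Re(S) = 14.78 W.
Step 8 — Reactive power: Q = Im(S) = -8.922 VAR.
Step 9 — Apparent power: |S| = 17.26 VA.
Step 10 — Power factor: PF = P/|S| = 0.8561 (leading).

(a) P = 14.78 W  (b) Q = -8.922 VAR  (c) S = 17.26 VA  (d) PF = 0.8561 (leading)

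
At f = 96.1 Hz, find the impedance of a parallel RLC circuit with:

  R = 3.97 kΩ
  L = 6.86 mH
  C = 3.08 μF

Step 1 — Angular frequency: ω = 2π·f = 2π·96.1 = 603.8 rad/s.
Step 2 — Component impedances:
  R: Z = R = 3970 Ω
  L: Z = jωL = j·603.8·0.00686 = 0 + j4.142 Ω
  C: Z = 1/(jωC) = -j/(ω·C) = 0 - j537.7 Ω
Step 3 — Parallel combination: 1/Z_total = 1/R + 1/L + 1/C; Z_total = 0.004389 + j4.174 Ω = 4.174∠89.9° Ω.

Z = 0.004389 + j4.174 Ω = 4.174∠89.9° Ω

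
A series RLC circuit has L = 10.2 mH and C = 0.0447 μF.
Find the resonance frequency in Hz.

Step 1 — Resonance condition Im(Z)=0 gives ω₀ = 1/√(LC).
Step 2 — ω₀ = 1/√(0.0102·4.47e-08) = 4.683e+04 rad/s.
Step 3 — f₀ = ω₀/(2π) = 7454 Hz.

f₀ = 7454 Hz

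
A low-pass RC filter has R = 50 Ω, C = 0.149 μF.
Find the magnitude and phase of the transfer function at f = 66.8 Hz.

Step 1 — Angular frequency: ω = 2π·66.8 = 419.7 rad/s.
Step 2 — Transfer function: H(jω) = 1/(1 + jωRC).
Step 3 — Denominator: 1 + jωRC = 1 + j·419.7·50·1.49e-07 = 1 + j0.003127.
Step 4 — H = 1 - j0.003127.
Step 5 — Magnitude: |H| = 1 (-0.0 dB); phase: φ = -0.2°.

|H| = 1 (-0.0 dB), φ = -0.2°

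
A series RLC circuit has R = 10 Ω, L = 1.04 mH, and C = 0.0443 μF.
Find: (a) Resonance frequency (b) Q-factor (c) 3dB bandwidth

Step 1 — Resonance condition Im(Z)=0 gives ω₀ = 1/√(LC).
Step 2 — ω₀ = 1/√(0.00104·4.43e-08) = 1.473e+05 rad/s.
Step 3 — f₀ = ω₀/(2π) = 2.345e+04 Hz.
Step 4 — Series Q: Q = ω₀L/R = 1.473e+05·0.00104/10 = 15.32.
Step 5 — 3dB bandwidth: Δω = ω₀/Q = 9615 rad/s; BW = Δω/(2π) = 1530 Hz.

(a) f₀ = 2.345e+04 Hz  (b) Q = 15.32  (c) BW = 1530 Hz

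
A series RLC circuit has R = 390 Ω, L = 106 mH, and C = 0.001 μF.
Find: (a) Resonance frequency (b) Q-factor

Step 1 — Resonance condition Im(Z)=0 gives ω₀ = 1/√(LC).
Step 2 — ω₀ = 1/√(0.106·1e-09) = 9.713e+04 rad/s.
Step 3 — f₀ = ω₀/(2π) = 1.546e+04 Hz.
Step 4 — Series Q: Q = ω₀L/R = 9.713e+04·0.106/390 = 26.4.

(a) f₀ = 1.546e+04 Hz  (b) Q = 26.4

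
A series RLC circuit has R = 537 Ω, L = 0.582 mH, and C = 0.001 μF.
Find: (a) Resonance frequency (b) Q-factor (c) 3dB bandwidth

Step 1 — Resonance condition Im(Z)=0 gives ω₀ = 1/√(LC).
Step 2 — ω₀ = 1/√(0.000582·1e-09) = 1.311e+06 rad/s.
Step 3 — f₀ = ω₀/(2π) = 2.086e+05 Hz.
Step 4 — Series Q: Q = ω₀L/R = 1.311e+06·0.000582/537 = 1.421.
Step 5 — 3dB bandwidth: Δω = ω₀/Q = 9.227e+05 rad/s; BW = Δω/(2π) = 1.468e+05 Hz.

(a) f₀ = 2.086e+05 Hz  (b) Q = 1.421  (c) BW = 1.468e+05 Hz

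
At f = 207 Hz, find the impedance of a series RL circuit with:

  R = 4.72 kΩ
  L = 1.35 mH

Step 1 — Angular frequency: ω = 2π·f = 2π·207 = 1301 rad/s.
Step 2 — Component impedances:
  R: Z = R = 4720 Ω
  L: Z = jωL = j·1301·0.00135 = 0 + j1.756 Ω
Step 3 — Series combination: Z_total = R + L = 4720 + j1.756 Ω = 4720∠0.0° Ω.

Z = 4720 + j1.756 Ω = 4720∠0.0° Ω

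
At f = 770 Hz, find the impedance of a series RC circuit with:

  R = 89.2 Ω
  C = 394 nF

Step 1 — Angular frequency: ω = 2π·f = 2π·770 = 4838 rad/s.
Step 2 — Component impedances:
  R: Z = R = 89.2 Ω
  C: Z = 1/(jωC) = -j/(ω·C) = 0 - j524.6 Ω
Step 3 — Series combination: Z_total = R + C = 89.2 - j524.6 Ω = 532.1∠-80.4° Ω.

Z = 89.2 - j524.6 Ω = 532.1∠-80.4° Ω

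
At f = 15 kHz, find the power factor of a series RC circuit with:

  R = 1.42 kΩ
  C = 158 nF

Step 1 — Angular frequency: ω = 2π·f = 2π·1.5e+04 = 9.425e+04 rad/s.
Step 2 — Component impedances:
  R: Z = R = 1420 Ω
  C: Z = 1/(jωC) = -j/(ω·C) = 0 - j67.15 Ω
Step 3 — Series combination: Z_total = R + C = 1420 - j67.15 Ω = 1422∠-2.7° Ω.
Step 4 — Power factor: PF = cos(φ) = Re(Z)/|Z| = 1420/1421.6 = 0.9989.
Step 5 — Type: Im(Z) = -67.15 ⇒ leading (phase φ = -2.7°).

PF = 0.9989 (leading, φ = -2.7°)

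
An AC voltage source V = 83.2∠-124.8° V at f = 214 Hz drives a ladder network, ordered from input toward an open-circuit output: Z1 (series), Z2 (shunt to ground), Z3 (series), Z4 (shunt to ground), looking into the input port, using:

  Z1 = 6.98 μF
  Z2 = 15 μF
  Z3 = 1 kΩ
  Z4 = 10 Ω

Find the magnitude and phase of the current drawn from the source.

Step 1 — Angular frequency: ω = 2π·f = 2π·214 = 1345 rad/s.
Step 2 — Component impedances:
  Z1: Z = 1/(jωC) = -j/(ω·C) = 0 - j106.5 Ω
  Z2: Z = 1/(jωC) = -j/(ω·C) = 0 - j49.58 Ω
  Z3: Z = R = 1000 Ω
  Z4: Z = R = 10 Ω
Step 3 — Ladder network (open output): work backward from the far end, alternating series and parallel combinations. Z_in = 2.428 - j156 Ω = 156∠-89.1° Ω.
Step 4 — Source phasor: V = 83.2∠-124.8° V = -47.48 - j68.32 V.
Step 5 — Ohm's law: I = V / Z_total = (-47.48 - j68.32) / (2.428 - j156) = 0.4331 - j0.3111 A.
Step 6 — Convert to polar: |I| = 0.5332 A, ∠I = -35.7°.

I = 0.5332∠-35.7° A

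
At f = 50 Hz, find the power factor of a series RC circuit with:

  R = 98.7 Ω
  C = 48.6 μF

Step 1 — Angular frequency: ω = 2π·f = 2π·50 = 314.2 rad/s.
Step 2 — Component impedances:
  R: Z = R = 98.7 Ω
  C: Z = 1/(jωC) = -j/(ω·C) = 0 - j65.5 Ω
Step 3 — Series combination: Z_total = R + C = 98.7 - j65.5 Ω = 118.5∠-33.6° Ω.
Step 4 — Power factor: PF = cos(φ) = Re(Z)/|Z| = 98.7/118.454 = 0.8332.
Step 5 — Type: Im(Z) = -65.5 ⇒ leading (phase φ = -33.6°).

PF = 0.8332 (leading, φ = -33.6°)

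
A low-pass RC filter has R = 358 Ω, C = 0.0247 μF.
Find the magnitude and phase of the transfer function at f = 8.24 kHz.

Step 1 — Angular frequency: ω = 2π·8240 = 5.177e+04 rad/s.
Step 2 — Transfer function: H(jω) = 1/(1 + jωRC).
Step 3 — Denominator: 1 + jωRC = 1 + j·5.177e+04·358·2.47e-08 = 1 + j0.4578.
Step 4 — H = 0.8267 - j0.3785.
Step 5 — Magnitude: |H| = 0.9092 (-0.8 dB); phase: φ = -24.6°.

|H| = 0.9092 (-0.8 dB), φ = -24.6°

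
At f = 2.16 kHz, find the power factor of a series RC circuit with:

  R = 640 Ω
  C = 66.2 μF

Step 1 — Angular frequency: ω = 2π·f = 2π·2160 = 1.357e+04 rad/s.
Step 2 — Component impedances:
  R: Z = R = 640 Ω
  C: Z = 1/(jωC) = -j/(ω·C) = 0 - j1.113 Ω
Step 3 — Series combination: Z_total = R + C = 640 - j1.113 Ω = 640∠-0.1° Ω.
Step 4 — Power factor: PF = cos(φ) = Re(Z)/|Z| = 640/640 = 1.
Step 5 — Type: Im(Z) = -1.113 ⇒ leading (phase φ = -0.1°).

PF = 1 (leading, φ = -0.1°)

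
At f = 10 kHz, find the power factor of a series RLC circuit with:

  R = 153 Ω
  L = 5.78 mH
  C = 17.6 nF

Step 1 — Angular frequency: ω = 2π·f = 2π·1e+04 = 6.283e+04 rad/s.
Step 2 — Component impedances:
  R: Z = R = 153 Ω
  L: Z = jωL = j·6.283e+04·0.00578 = 0 + j363.2 Ω
  C: Z = 1/(jωC) = -j/(ω·C) = 0 - j904.3 Ω
Step 3 — Series combination: Z_total = R + L + C = 153 - j541.1 Ω = 562.3∠-74.2° Ω.
Step 4 — Power factor: PF = cos(φ) = Re(Z)/|Z| = 153/562.3 = 0.2721.
Step 5 — Type: Im(Z) = -541.1 ⇒ leading (phase φ = -74.2°).

PF = 0.2721 (leading, φ = -74.2°)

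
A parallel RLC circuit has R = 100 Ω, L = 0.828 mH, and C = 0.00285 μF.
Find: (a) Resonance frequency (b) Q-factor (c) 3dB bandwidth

Step 1 — Resonance: ω₀ = 1/√(LC) = 1/√(0.000828·2.85e-09) = 6.51e+05 rad/s.
Step 2 — f₀ = ω₀/(2π) = 1.036e+05 Hz.
Step 3 — Parallel Q: Q = R/(ω₀L) = 100/(6.51e+05·0.000828) = 0.1855.
Step 4 — Bandwidth: Δω = ω₀/Q = 3.509e+06 rad/s; BW = Δω/(2π) = 5.584e+05 Hz.

(a) f₀ = 1.036e+05 Hz  (b) Q = 0.1855  (c) BW = 5.584e+05 Hz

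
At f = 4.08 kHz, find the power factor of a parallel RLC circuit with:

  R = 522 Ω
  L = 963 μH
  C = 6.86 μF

Step 1 — Angular frequency: ω = 2π·f = 2π·4080 = 2.564e+04 rad/s.
Step 2 — Component impedances:
  R: Z = R = 522 Ω
  L: Z = jωL = j·2.564e+04·0.000963 = 0 + j24.69 Ω
  C: Z = 1/(jωC) = -j/(ω·C) = 0 - j5.686 Ω
Step 3 — Parallel combination: 1/Z_total = 1/R + 1/L + 1/C; Z_total = 0.1045 - j7.387 Ω = 7.387∠-89.2° Ω.
Step 4 — Power factor: PF = cos(φ) = Re(Z)/|Z| = 0.1045/7.387 = 0.01415.
Step 5 — Type: Im(Z) = -7.387 ⇒ leading (phase φ = -89.2°).

PF = 0.01415 (leading, φ = -89.2°)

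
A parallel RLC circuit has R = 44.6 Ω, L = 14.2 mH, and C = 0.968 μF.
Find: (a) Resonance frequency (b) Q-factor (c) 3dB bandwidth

Step 1 — Resonance: ω₀ = 1/√(LC) = 1/√(0.0142·9.68e-07) = 8529 rad/s.
Step 2 — f₀ = ω₀/(2π) = 1357 Hz.
Step 3 — Parallel Q: Q = R/(ω₀L) = 44.6/(8529·0.0142) = 0.3682.
Step 4 — Bandwidth: Δω = ω₀/Q = 2.316e+04 rad/s; BW = Δω/(2π) = 3686 Hz.

(a) f₀ = 1357 Hz  (b) Q = 0.3682  (c) BW = 3686 Hz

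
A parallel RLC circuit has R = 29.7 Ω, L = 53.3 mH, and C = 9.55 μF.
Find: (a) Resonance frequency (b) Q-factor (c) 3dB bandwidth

Step 1 — Resonance: ω₀ = 1/√(LC) = 1/√(0.0533·9.55e-06) = 1402 rad/s.
Step 2 — f₀ = ω₀/(2π) = 223.1 Hz.
Step 3 — Parallel Q: Q = R/(ω₀L) = 29.7/(1402·0.0533) = 0.3976.
Step 4 — Bandwidth: Δω = ω₀/Q = 3526 rad/s; BW = Δω/(2π) = 561.1 Hz.

(a) f₀ = 223.1 Hz  (b) Q = 0.3976  (c) BW = 561.1 Hz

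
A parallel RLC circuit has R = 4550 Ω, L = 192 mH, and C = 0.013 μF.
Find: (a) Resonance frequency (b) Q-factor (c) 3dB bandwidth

Step 1 — Resonance: ω₀ = 1/√(LC) = 1/√(0.192·1.3e-08) = 2.002e+04 rad/s.
Step 2 — f₀ = ω₀/(2π) = 3186 Hz.
Step 3 — Parallel Q: Q = R/(ω₀L) = 4550/(2.002e+04·0.192) = 1.184.
Step 4 — Bandwidth: Δω = ω₀/Q = 1.691e+04 rad/s; BW = Δω/(2π) = 2691 Hz.

(a) f₀ = 3186 Hz  (b) Q = 1.184  (c) BW = 2691 Hz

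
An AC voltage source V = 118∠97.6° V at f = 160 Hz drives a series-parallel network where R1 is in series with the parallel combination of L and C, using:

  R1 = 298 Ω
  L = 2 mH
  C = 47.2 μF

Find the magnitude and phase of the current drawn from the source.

Step 1 — Angular frequency: ω = 2π·f = 2π·160 = 1005 rad/s.
Step 2 — Component impedances:
  R1: Z = R = 298 Ω
  L: Z = jωL = j·1005·0.002 = 0 + j2.011 Ω
  C: Z = 1/(jωC) = -j/(ω·C) = 0 - j21.07 Ω
Step 3 — Parallel branch: L || C = 1/(1/L + 1/C) = 0 + j2.223 Ω.
Step 4 — Series with R1: Z_total = R1 + (L || C) = 298 + j2.223 Ω = 298∠0.4° Ω.
Step 5 — Source phasor: V = 118∠97.6° V = -15.61 + j117 V.
Step 6 — Ohm's law: I = V / Z_total = (-15.61 + j117) / (298 + j2.223) = -0.04944 + j0.3929 A.
Step 7 — Convert to polar: |I| = 0.396 A, ∠I = 97.2°.

I = 0.396∠97.2° A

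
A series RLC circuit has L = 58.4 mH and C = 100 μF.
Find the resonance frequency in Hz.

Step 1 — Resonance condition Im(Z)=0 gives ω₀ = 1/√(LC).
Step 2 — ω₀ = 1/√(0.0584·0.0001) = 413.8 rad/s.
Step 3 — f₀ = ω₀/(2π) = 65.86 Hz.

f₀ = 65.86 Hz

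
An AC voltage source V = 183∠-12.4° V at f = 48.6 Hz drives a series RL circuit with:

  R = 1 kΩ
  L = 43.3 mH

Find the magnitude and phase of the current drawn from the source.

Step 1 — Angular frequency: ω = 2π·f = 2π·48.6 = 305.4 rad/s.
Step 2 — Component impedances:
  R: Z = R = 1000 Ω
  L: Z = jωL = j·305.4·0.0433 = 0 + j13.22 Ω
Step 3 — Series combination: Z_total = R + L = 1000 + j13.22 Ω = 1000∠0.8° Ω.
Step 4 — Source phasor: V = 183∠-12.4° V = 178.7 - j39.3 V.
Step 5 — Ohm's law: I = V / Z_total = (178.7 - j39.3) / (1000 + j13.22) = 0.1782 - j0.04165 A.
Step 6 — Convert to polar: |I| = 0.183 A, ∠I = -13.2°.

I = 0.183∠-13.2° A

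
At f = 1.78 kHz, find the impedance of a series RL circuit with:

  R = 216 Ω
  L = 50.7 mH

Step 1 — Angular frequency: ω = 2π·f = 2π·1780 = 1.118e+04 rad/s.
Step 2 — Component impedances:
  R: Z = R = 216 Ω
  L: Z = jωL = j·1.118e+04·0.0507 = 0 + j567 Ω
Step 3 — Series combination: Z_total = R + L = 216 + j567 Ω = 606.8∠69.1° Ω.

Z = 216 + j567 Ω = 606.8∠69.1° Ω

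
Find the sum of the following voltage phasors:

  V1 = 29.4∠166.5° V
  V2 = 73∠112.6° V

Step 1 — Convert each phasor to rectangular form:
  V1 = 29.4·(cos(166.5°) + j·sin(166.5°)) = -28.59 + j6.863 V
  V2 = 73·(cos(112.6°) + j·sin(112.6°)) = -28.05 + j67.39 V
Step 2 — Sum components: V_total = -56.64 + j74.26 V.
Step 3 — Convert to polar: |V_total| = 93.39 V, ∠V_total = 127.3°.

V_total = 93.39∠127.3° V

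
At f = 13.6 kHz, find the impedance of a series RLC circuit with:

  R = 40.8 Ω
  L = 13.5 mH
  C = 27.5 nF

Step 1 — Angular frequency: ω = 2π·f = 2π·1.36e+04 = 8.545e+04 rad/s.
Step 2 — Component impedances:
  R: Z = R = 40.8 Ω
  L: Z = jωL = j·8.545e+04·0.0135 = 0 + j1154 Ω
  C: Z = 1/(jωC) = -j/(ω·C) = 0 - j425.5 Ω
Step 3 — Series combination: Z_total = R + L + C = 40.8 + j728 Ω = 729.2∠86.8° Ω.

Z = 40.8 + j728 Ω = 729.2∠86.8° Ω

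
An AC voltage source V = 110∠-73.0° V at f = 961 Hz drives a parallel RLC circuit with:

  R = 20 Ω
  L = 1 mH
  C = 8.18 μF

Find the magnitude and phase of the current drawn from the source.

Step 1 — Angular frequency: ω = 2π·f = 2π·961 = 6038 rad/s.
Step 2 — Component impedances:
  R: Z = R = 20 Ω
  L: Z = jωL = j·6038·0.001 = 0 + j6.038 Ω
  C: Z = 1/(jωC) = -j/(ω·C) = 0 - j20.25 Ω
Step 3 — Parallel combination: 1/Z_total = 1/R + 1/L + 1/C; Z_total = 3.124 + j7.26 Ω = 7.904∠66.7° Ω.
Step 4 — Source phasor: V = 110∠-73.0° V = 32.16 - j105.2 V.
Step 5 — Ohm's law: I = V / Z_total = (32.16 - j105.2) / (3.124 + j7.26) = -10.62 - j8.997 A.
Step 6 — Convert to polar: |I| = 13.92 A, ∠I = -139.7°.

I = 13.92∠-139.7° A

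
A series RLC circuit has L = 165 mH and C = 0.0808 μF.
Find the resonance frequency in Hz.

Step 1 — Resonance condition Im(Z)=0 gives ω₀ = 1/√(LC).
Step 2 — ω₀ = 1/√(0.165·8.08e-08) = 8661 rad/s.
Step 3 — f₀ = ω₀/(2π) = 1378 Hz.

f₀ = 1378 Hz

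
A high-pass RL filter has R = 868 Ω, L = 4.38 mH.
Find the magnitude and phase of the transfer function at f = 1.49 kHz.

Step 1 — Angular frequency: ω = 2π·1490 = 9362 rad/s.
Step 2 — Transfer function: H(jω) = jωL/(R + jωL).
Step 3 — Numerator jωL = j·41.01; denominator R + jωL = 868 + j41.01.
Step 4 — H = 0.002227 + j0.04714.
Step 5 — Magnitude: |H| = 0.04719 (-26.5 dB); phase: φ = 87.3°.

|H| = 0.04719 (-26.5 dB), φ = 87.3°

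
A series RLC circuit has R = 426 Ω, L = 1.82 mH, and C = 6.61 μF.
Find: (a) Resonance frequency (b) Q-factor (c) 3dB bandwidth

Step 1 — Resonance: ω₀ = 1/√(LC) = 1/√(0.00182·6.61e-06) = 9117 rad/s.
Step 2 — f₀ = ω₀/(2π) = 1451 Hz.
Step 3 — Series Q: Q = ω₀L/R = 9117·0.00182/426 = 0.03895.
Step 4 — Bandwidth: Δω = ω₀/Q = 2.341e+05 rad/s; BW = Δω/(2π) = 3.725e+04 Hz.

(a) f₀ = 1451 Hz  (b) Q = 0.03895  (c) BW = 3.725e+04 Hz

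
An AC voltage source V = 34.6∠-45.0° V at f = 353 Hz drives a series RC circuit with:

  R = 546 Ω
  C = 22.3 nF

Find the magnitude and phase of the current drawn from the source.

Step 1 — Angular frequency: ω = 2π·f = 2π·353 = 2218 rad/s.
Step 2 — Component impedances:
  R: Z = R = 546 Ω
  C: Z = 1/(jωC) = -j/(ω·C) = 0 - j2.022e+04 Ω
Step 3 — Series combination: Z_total = R + C = 546 - j2.022e+04 Ω = 2.023e+04∠-88.5° Ω.
Step 4 — Source phasor: V = 34.6∠-45.0° V = 24.47 - j24.47 V.
Step 5 — Ohm's law: I = V / Z_total = (24.47 - j24.47) / (546 - j2.022e+04) = 0.001242 + j0.001177 A.
Step 6 — Convert to polar: |I| = 0.001711 A, ∠I = 43.5°.

I = 0.001711∠43.5° A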